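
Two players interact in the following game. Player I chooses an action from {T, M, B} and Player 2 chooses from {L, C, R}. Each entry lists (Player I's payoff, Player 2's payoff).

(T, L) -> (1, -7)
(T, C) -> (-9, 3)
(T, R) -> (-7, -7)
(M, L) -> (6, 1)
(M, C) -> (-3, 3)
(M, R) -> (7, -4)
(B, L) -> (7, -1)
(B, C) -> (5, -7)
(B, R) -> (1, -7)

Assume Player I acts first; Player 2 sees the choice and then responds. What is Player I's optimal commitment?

B

Backward induction with Player I moving first.
- T → Player 2 plays C (best of -7, 3, -7); Player I gets -9.
- M → Player 2 plays C (best of 1, 3, -4); Player I gets -3.
- B → Player 2 plays L (best of -1, -7, -7); Player I gets 7.
Player I's induced payoffs are -9, -3, 7, so Player I commits to B. Subgame-perfect outcome: (B, L) with payoffs (7, -1).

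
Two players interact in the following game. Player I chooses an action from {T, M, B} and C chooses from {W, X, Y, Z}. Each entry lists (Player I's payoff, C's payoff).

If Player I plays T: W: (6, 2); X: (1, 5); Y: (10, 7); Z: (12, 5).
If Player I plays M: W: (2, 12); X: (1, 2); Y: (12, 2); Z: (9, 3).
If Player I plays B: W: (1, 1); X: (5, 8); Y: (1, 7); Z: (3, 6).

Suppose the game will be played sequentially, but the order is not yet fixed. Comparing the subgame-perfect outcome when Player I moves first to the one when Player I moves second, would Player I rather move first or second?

first

If Player I leads: C's best replies are T→Y, M→W, B→X; Player I's induced payoffs 10, 2, 5; outcome (T, Y), payoffs (10, 7).
If C leads: Player I's best replies are W→T, X→B, Y→M, Z→T; C's induced payoffs 2, 8, 2, 5; outcome (B, X), payoffs (5, 8).
Player I gets 10 moving first and 5 moving second, so Player I prefers to move first.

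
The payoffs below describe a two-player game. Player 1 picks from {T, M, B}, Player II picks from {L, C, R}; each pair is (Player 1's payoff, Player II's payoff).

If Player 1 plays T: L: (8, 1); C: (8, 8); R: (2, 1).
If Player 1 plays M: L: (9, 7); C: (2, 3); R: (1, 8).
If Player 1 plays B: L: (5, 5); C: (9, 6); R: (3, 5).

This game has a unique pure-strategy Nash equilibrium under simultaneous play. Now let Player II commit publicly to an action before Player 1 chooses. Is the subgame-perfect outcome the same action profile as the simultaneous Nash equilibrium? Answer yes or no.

no

Player 1 best-responds to each possible Player II move:
- L → Player 1 plays M (best of 8, 9, 5); Player II gets 7.
- C → Player 1 plays B (best of 8, 2, 9); Player II gets 6.
- R → Player 1 plays B (best of 2, 1, 3); Player II gets 5.
Player II's induced payoffs are 7, 6, 5, so Player II commits to L. Subgame-perfect outcome: (M, L) with payoffs (9, 7).
Now find the simultaneous Nash equilibrium.
Player 1's best replies: L→M; C→B; R→B.
Player II's best replies: T→C; M→R; B→C.
The unique mutual best reply is (B, C), giving (9, 6).
Sequential outcome (M, L) differs from the Nash profile (B, C).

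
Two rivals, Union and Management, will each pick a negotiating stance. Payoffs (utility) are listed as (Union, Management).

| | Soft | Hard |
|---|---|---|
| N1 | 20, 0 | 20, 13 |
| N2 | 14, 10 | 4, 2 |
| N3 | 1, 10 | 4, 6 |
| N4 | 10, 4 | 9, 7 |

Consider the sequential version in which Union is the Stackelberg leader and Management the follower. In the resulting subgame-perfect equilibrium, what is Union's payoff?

Backward induction with Union moving first.
- N1: Management compares 0, 13 and picks Hard; Union would get 20.
- N2: Management compares 10, 2 and picks Soft; Union would get 14.
- N3: Management compares 10, 6 and picks Soft; Union would get 1.
- N4: Management compares 4, 7 and picks Hard; Union would get 9.
Maximizing over 20, 14, 1, 9, Union chooses N1. Subgame-perfect outcome: (N1, Hard) with payoffs (20, 13).

20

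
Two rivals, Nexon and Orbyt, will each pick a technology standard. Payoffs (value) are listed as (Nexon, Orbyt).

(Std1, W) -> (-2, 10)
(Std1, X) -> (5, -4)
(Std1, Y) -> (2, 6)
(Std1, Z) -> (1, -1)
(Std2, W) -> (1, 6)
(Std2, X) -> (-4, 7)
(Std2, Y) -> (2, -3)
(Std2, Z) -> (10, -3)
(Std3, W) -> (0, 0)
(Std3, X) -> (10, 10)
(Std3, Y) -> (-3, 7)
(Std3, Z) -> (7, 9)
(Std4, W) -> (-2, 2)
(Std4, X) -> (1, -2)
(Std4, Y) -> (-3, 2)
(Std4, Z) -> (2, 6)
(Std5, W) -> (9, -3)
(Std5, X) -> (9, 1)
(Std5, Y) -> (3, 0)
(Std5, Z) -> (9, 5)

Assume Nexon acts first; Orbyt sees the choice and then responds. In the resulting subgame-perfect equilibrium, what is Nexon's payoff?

Backward induction with Nexon moving first.
- Std1: Orbyt compares 10, -4, 6, -1 and picks W; Nexon would get -2.
- Std2: Orbyt compares 6, 7, -3, -3 and picks X; Nexon would get -4.
- Std3: Orbyt compares 0, 10, 7, 9 and picks X; Nexon would get 10.
- Std4: Orbyt compares 2, -2, 2, 6 and picks Z; Nexon would get 2.
- Std5: Orbyt compares -3, 1, 0, 5 and picks Z; Nexon would get 9.
Among -2, -4, 10, 2, 9, the best is 10 at Std3. Subgame-perfect outcome: (Std3, X) with payoffs (10, 10).

10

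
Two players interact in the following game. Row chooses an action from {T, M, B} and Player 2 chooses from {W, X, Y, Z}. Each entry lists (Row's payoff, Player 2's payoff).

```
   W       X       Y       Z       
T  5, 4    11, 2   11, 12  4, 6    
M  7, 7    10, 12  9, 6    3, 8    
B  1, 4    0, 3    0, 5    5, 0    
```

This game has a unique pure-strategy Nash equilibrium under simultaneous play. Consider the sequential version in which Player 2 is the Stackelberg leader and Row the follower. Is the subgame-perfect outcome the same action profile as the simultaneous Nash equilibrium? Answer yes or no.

yes

Backward induction with Player 2 moving first.
- W: Row compares 5, 7, 1 and picks M; Player 2 would get 7.
- X: Row compares 11, 10, 0 and picks T; Player 2 would get 2.
- Y: Row compares 11, 9, 0 and picks T; Player 2 would get 12.
- Z: Row compares 4, 3, 5 and picks B; Player 2 would get 0.
Maximizing over 7, 2, 12, 0, Player 2 chooses Y. Subgame-perfect outcome: (T, Y) with payoffs (11, 12).
For the simultaneous game, intersect best replies.
Row's best replies: W→M; X→T; Y→T; Z→B.
Player 2's best replies: T→Y; M→X; B→Y.
The unique mutual best reply is (T, Y), giving (11, 12).
Sequential outcome (T, Y) coincides with the Nash profile (T, Y).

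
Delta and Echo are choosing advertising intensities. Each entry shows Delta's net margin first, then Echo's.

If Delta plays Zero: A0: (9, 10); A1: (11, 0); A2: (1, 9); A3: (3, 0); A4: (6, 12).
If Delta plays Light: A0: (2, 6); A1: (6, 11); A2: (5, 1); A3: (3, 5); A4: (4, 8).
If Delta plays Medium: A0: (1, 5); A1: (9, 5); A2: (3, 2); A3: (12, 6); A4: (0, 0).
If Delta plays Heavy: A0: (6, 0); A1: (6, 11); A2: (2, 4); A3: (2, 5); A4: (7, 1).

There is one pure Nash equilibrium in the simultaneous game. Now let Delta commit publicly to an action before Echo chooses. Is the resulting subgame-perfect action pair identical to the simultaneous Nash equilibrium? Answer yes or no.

Solve by backward induction (Delta leads).
- Zero: Echo compares 10, 0, 9, 0, 12 and picks A4; Delta would get 6.
- Light: Echo compares 6, 11, 1, 5, 8 and picks A1; Delta would get 6.
- Medium: Echo compares 5, 5, 2, 6, 0 and picks A3; Delta would get 12.
- Heavy: Echo compares 0, 11, 4, 5, 1 and picks A1; Delta would get 6.
Maximizing over 6, 6, 12, 6, Delta chooses Medium. Subgame-perfect outcome: (Medium, A3) with payoffs (12, 6).
Now find the simultaneous Nash equilibrium.
Delta's best replies: A0→Zero; A1→Zero; A2→Light; A3→Medium; A4→Heavy.
Echo's best replies: Zero→A4; Light→A1; Medium→A3; Heavy→A1.
Only (Medium, A3) has each player best-responding; Nash payoffs (12, 6).
Sequential outcome (Medium, A3) coincides with the Nash profile (Medium, A3).

yes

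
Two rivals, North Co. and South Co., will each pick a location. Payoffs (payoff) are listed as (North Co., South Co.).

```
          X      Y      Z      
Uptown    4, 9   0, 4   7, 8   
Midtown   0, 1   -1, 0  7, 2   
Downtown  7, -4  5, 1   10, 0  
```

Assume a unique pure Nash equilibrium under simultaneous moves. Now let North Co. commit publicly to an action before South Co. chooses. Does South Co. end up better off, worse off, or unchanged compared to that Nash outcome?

Backward induction with North Co. moving first.
- Uptown: South Co. compares 9, 4, 8 and picks X; North Co. would get 4.
- Midtown: South Co. compares 1, 0, 2 and picks Z; North Co. would get 7.
- Downtown: South Co. compares -4, 1, 0 and picks Y; North Co. would get 5.
North Co.'s induced payoffs are 4, 7, 5, so North Co. commits to Midtown. Subgame-perfect outcome: (Midtown, Z) with payoffs (7, 2).
Now find the simultaneous Nash equilibrium.
North Co.'s best replies: X→Downtown; Y→Downtown; Z→Downtown.
South Co.'s best replies: Uptown→X; Midtown→Z; Downtown→Y.
Only (Downtown, Y) has each player best-responding; Nash payoffs (5, 1).
South Co. earns 2 sequentially versus 1 at the Nash outcome: better off.

better off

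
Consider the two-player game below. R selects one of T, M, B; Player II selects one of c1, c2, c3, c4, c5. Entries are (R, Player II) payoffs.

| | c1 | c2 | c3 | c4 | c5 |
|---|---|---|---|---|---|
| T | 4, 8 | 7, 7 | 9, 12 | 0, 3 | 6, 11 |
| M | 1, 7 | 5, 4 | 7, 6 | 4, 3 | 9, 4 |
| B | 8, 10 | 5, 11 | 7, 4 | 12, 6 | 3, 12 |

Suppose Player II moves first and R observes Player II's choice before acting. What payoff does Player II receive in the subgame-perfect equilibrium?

12

R best-responds to each possible Player II move:
- c1: BR = B, leader payoff 10.
- c2: BR = T, leader payoff 7.
- c3: BR = T, leader payoff 12.
- c4: BR = B, leader payoff 6.
- c5: BR = M, leader payoff 4.
Player II's induced payoffs are 10, 7, 12, 6, 4, so Player II commits to c3. Subgame-perfect outcome: (T, c3) with payoffs (9, 12).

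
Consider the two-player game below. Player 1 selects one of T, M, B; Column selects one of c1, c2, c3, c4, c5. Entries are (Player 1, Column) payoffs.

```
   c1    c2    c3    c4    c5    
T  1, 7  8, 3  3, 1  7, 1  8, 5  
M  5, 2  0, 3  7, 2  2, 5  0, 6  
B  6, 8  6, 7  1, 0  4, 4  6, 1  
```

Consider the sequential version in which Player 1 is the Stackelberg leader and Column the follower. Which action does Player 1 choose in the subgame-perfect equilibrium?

Solve by backward induction (Player 1 leads).
- T: BR = c1, leader payoff 1.
- M: BR = c5, leader payoff 0.
- B: BR = c1, leader payoff 6.
Among 1, 0, 6, the best is 6 at B. Subgame-perfect outcome: (B, c1) with payoffs (6, 8).

B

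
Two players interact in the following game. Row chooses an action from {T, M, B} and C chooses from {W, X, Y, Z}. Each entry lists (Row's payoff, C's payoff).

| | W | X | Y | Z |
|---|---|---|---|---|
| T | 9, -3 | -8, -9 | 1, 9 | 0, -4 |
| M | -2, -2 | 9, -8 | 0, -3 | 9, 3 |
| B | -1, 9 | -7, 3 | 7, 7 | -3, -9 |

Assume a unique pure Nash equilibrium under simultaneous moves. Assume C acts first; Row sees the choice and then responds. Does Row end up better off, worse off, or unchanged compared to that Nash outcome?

worse off

Work backward from Row's decision.
- W: Row compares 9, -2, -1 and picks T; C would get -3.
- X: Row compares -8, 9, -7 and picks M; C would get -8.
- Y: Row compares 1, 0, 7 and picks B; C would get 7.
- Z: Row compares 0, 9, -3 and picks M; C would get 3.
Maximizing over -3, -8, 7, 3, C chooses Y. Subgame-perfect outcome: (B, Y) with payoffs (7, 7).
Under simultaneous play:
Row's best replies: W→T; X→M; Y→B; Z→M.
C's best replies: T→Y; M→Z; B→W.
Only (M, Z) has each player best-responding; Nash payoffs (9, 3).
Row earns 7 sequentially versus 9 at the Nash outcome: worse off.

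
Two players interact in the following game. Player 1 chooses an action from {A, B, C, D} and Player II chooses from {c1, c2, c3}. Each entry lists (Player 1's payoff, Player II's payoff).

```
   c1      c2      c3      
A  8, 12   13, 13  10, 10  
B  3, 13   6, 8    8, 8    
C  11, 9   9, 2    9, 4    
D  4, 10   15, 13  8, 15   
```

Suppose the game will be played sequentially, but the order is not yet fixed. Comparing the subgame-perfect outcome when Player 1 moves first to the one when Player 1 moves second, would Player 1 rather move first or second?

If Player 1 leads: Player II's best replies are A→c2, B→c1, C→c1, D→c3; Player 1's induced payoffs 13, 3, 11, 8; outcome (A, c2), payoffs (13, 13).
If Player II leads: Player 1's best replies are c1→C, c2→D, c3→A; Player II's induced payoffs 9, 13, 10; outcome (D, c2), payoffs (15, 13).
Player 1 gets 13 moving first and 15 moving second, so Player 1 prefers to move second.

second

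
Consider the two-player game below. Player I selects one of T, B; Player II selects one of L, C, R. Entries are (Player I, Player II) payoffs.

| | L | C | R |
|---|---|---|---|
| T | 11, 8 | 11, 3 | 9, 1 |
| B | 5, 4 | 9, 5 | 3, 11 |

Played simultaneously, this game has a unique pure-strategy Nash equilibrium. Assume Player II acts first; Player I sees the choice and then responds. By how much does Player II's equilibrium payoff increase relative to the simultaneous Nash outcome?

0

Backward induction with Player II moving first.
- L → Player I plays T (best of 11, 5); Player II gets 8.
- C → Player I plays T (best of 11, 9); Player II gets 3.
- R → Player I plays T (best of 9, 3); Player II gets 1.
Player II's induced payoffs are 8, 3, 1, so Player II commits to L. Subgame-perfect outcome: (T, L) with payoffs (11, 8).
For the simultaneous game, intersect best replies.
Player I's best replies: L→T; C→T; R→T.
Player II's best replies: T→L; B→R.
Only (T, L) has each player best-responding; Nash payoffs (11, 8).
Player II's commitment gain: 8 − 8 = 0.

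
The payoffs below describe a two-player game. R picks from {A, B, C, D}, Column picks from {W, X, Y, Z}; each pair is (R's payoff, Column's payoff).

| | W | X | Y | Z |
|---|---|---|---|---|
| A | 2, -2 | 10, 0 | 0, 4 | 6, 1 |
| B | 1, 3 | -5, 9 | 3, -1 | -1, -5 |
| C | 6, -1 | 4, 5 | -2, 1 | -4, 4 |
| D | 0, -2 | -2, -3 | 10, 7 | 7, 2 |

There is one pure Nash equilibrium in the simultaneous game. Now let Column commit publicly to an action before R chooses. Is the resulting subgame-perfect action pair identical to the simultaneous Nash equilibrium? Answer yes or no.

yes

Solve by backward induction (Column leads).
- W: BR = C, leader payoff -1.
- X: BR = A, leader payoff 0.
- Y: BR = D, leader payoff 7.
- Z: BR = D, leader payoff 2.
Maximizing over -1, 0, 7, 2, Column chooses Y. Subgame-perfect outcome: (D, Y) with payoffs (10, 7).
For the simultaneous game, intersect best replies.
R's best replies: W→C; X→A; Y→D; Z→D.
Column's best replies: A→Y; B→X; C→X; D→Y.
Only (D, Y) has each player best-responding; Nash payoffs (10, 7).
Sequential outcome (D, Y) coincides with the Nash profile (D, Y).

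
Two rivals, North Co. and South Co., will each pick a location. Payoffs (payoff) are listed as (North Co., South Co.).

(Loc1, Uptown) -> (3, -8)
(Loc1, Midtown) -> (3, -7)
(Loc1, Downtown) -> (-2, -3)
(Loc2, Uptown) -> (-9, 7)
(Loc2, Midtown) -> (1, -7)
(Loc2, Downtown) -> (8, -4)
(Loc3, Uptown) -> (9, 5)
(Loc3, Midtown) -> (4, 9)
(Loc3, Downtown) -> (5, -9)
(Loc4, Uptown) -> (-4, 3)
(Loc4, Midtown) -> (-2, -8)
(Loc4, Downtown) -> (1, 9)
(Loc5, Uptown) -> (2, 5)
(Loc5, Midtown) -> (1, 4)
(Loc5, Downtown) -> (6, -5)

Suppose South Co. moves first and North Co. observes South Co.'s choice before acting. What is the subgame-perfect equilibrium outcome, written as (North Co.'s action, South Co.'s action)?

(Loc3, Midtown)

Work backward from North Co.'s decision.
- Uptown: BR = Loc3, leader payoff 5.
- Midtown: BR = Loc3, leader payoff 9.
- Downtown: BR = Loc2, leader payoff -4.
Maximizing over 5, 9, -4, South Co. chooses Midtown. Subgame-perfect outcome: (Loc3, Midtown) with payoffs (4, 9).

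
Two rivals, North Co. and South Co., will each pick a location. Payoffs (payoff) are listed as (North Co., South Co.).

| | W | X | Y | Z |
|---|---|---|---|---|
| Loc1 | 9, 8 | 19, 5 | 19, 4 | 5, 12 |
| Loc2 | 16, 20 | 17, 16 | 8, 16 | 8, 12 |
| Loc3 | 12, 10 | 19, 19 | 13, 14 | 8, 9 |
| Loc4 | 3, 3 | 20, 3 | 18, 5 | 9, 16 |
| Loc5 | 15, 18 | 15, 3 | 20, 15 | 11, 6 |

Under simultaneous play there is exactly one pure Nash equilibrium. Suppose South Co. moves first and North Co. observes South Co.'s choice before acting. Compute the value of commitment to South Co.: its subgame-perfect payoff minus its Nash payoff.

0

Backward induction with South Co. moving first.
- W: BR = Loc2, leader payoff 20.
- X: BR = Loc4, leader payoff 3.
- Y: BR = Loc5, leader payoff 15.
- Z: BR = Loc5, leader payoff 6.
South Co.'s induced payoffs are 20, 3, 15, 6, so South Co. commits to W. Subgame-perfect outcome: (Loc2, W) with payoffs (16, 20).
For the simultaneous game, intersect best replies.
North Co.'s best replies: W→Loc2; X→Loc4; Y→Loc5; Z→Loc5.
South Co.'s best replies: Loc1→Z; Loc2→W; Loc3→X; Loc4→Z; Loc5→W.
The unique mutual best reply is (Loc2, W), giving (16, 20).
South Co.'s commitment gain: 20 − 20 = 0.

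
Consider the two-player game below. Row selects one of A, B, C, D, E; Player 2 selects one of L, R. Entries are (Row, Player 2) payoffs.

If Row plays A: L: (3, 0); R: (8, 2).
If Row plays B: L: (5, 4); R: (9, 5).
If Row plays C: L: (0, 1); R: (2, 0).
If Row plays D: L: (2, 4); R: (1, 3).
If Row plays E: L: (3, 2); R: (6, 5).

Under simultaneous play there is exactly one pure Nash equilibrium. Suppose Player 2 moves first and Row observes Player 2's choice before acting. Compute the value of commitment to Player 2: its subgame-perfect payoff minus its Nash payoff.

Solve by backward induction (Player 2 leads).
- L: BR = B, leader payoff 4.
- R: BR = B, leader payoff 5.
Among 4, 5, the best is 5 at R. Subgame-perfect outcome: (B, R) with payoffs (9, 5).
Now find the simultaneous Nash equilibrium.
Row's best replies: L→B; R→B.
Player 2's best replies: A→R; B→R; C→L; D→L; E→R.
Only (B, R) has each player best-responding; Nash payoffs (9, 5).
Player 2's commitment gain: 5 − 5 = 0.

0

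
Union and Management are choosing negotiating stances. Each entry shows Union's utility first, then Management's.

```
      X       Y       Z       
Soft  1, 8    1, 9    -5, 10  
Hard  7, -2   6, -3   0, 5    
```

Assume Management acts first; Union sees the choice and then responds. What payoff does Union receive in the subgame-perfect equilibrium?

0

Backward induction with Management moving first.
- X → Union plays Hard (best of 1, 7); Management gets -2.
- Y → Union plays Hard (best of 1, 6); Management gets -3.
- Z → Union plays Hard (best of -5, 0); Management gets 5.
Management's induced payoffs are -2, -3, 5, so Management commits to Z. Subgame-perfect outcome: (Hard, Z) with payoffs (0, 5).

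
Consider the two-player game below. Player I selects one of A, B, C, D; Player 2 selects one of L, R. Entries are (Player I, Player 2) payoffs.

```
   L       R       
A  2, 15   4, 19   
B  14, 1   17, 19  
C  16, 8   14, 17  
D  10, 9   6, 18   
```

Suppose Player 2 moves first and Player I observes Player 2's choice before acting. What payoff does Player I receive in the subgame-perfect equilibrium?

Backward induction with Player 2 moving first.
- L: BR = C, leader payoff 8.
- R: BR = B, leader payoff 19.
Player 2's induced payoffs are 8, 19, so Player 2 commits to R. Subgame-perfect outcome: (B, R) with payoffs (17, 19).

17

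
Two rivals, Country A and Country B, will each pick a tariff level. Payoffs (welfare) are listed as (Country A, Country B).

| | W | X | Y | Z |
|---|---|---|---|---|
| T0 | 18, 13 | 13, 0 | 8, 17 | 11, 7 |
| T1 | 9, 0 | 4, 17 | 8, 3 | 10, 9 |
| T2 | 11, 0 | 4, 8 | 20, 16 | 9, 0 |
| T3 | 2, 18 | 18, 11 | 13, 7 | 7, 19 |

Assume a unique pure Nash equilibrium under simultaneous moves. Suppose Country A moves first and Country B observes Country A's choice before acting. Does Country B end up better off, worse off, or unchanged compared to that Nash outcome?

Backward induction with Country A moving first.
- T0 → Country B plays Y (best of 13, 0, 17, 7); Country A gets 8.
- T1 → Country B plays X (best of 0, 17, 3, 9); Country A gets 4.
- T2 → Country B plays Y (best of 0, 8, 16, 0); Country A gets 20.
- T3 → Country B plays Z (best of 18, 11, 7, 19); Country A gets 7.
Country A's induced payoffs are 8, 4, 20, 7, so Country A commits to T2. Subgame-perfect outcome: (T2, Y) with payoffs (20, 16).
Now find the simultaneous Nash equilibrium.
Country A's best replies: W→T0; X→T3; Y→T2; Z→T0.
Country B's best replies: T0→Y; T1→X; T2→Y; T3→Z.
Only (T2, Y) has each player best-responding; Nash payoffs (20, 16).
Country B earns 16 sequentially versus 16 at the Nash outcome: unchanged.

unchanged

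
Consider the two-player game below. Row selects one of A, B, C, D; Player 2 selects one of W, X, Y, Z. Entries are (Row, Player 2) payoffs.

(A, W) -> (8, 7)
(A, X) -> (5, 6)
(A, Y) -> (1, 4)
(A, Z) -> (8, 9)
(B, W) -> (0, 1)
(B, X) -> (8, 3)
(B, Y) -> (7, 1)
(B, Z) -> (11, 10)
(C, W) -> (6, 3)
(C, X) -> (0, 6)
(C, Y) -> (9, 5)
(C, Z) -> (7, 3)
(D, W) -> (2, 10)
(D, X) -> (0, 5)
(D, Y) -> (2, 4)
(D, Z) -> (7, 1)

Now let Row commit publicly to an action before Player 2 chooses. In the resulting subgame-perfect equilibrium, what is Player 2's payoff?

10

Backward induction with Row moving first.
- A: BR = Z, leader payoff 8.
- B: BR = Z, leader payoff 11.
- C: BR = X, leader payoff 0.
- D: BR = W, leader payoff 2.
Maximizing over 8, 11, 0, 2, Row chooses B. Subgame-perfect outcome: (B, Z) with payoffs (11, 10).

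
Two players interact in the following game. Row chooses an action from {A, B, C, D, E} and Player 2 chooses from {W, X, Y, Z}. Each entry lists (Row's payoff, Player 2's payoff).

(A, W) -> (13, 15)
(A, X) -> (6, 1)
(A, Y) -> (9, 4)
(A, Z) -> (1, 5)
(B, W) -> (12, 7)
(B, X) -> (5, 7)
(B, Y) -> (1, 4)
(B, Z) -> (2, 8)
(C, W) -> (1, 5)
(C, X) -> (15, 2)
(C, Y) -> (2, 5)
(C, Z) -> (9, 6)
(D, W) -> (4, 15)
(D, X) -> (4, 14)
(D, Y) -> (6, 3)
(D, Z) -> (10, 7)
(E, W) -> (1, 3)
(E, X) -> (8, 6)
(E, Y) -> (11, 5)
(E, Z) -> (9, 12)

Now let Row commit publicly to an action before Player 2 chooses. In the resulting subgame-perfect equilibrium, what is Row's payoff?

Work backward from Player 2's decision.
- A: Player 2 compares 15, 1, 4, 5 and picks W; Row would get 13.
- B: Player 2 compares 7, 7, 4, 8 and picks Z; Row would get 2.
- C: Player 2 compares 5, 2, 5, 6 and picks Z; Row would get 9.
- D: Player 2 compares 15, 14, 3, 7 and picks W; Row would get 4.
- E: Player 2 compares 3, 6, 5, 12 and picks Z; Row would get 9.
Row's induced payoffs are 13, 2, 9, 4, 9, so Row commits to A. Subgame-perfect outcome: (A, W) with payoffs (13, 15).

13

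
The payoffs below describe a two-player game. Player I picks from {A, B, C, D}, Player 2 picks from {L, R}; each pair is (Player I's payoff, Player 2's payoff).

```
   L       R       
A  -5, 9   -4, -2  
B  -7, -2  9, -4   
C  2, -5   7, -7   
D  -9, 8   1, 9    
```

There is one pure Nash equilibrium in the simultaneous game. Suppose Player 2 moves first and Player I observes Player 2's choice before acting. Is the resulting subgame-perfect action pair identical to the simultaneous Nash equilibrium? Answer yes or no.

no

Player I best-responds to each possible Player 2 move:
- L: BR = C, leader payoff -5.
- R: BR = B, leader payoff -4.
Among -5, -4, the best is -4 at R. Subgame-perfect outcome: (B, R) with payoffs (9, -4).
Now find the simultaneous Nash equilibrium.
Player I's best replies: L→C; R→B.
Player 2's best replies: A→L; B→L; C→L; D→R.
The unique mutual best reply is (C, L), giving (2, -5).
Sequential outcome (B, R) differs from the Nash profile (C, L).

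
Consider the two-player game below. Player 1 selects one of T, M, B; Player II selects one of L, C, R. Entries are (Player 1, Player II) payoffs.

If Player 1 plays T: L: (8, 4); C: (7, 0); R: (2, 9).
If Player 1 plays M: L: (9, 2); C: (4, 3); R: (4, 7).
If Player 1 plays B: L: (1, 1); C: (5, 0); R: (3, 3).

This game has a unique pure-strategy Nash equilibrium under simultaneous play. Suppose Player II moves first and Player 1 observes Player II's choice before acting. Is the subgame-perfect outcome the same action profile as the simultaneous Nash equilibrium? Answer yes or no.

Player 1 best-responds to each possible Player II move:
- L: Player 1 compares 8, 9, 1 and picks M; Player II would get 2.
- C: Player 1 compares 7, 4, 5 and picks T; Player II would get 0.
- R: Player 1 compares 2, 4, 3 and picks M; Player II would get 7.
Maximizing over 2, 0, 7, Player II chooses R. Subgame-perfect outcome: (M, R) with payoffs (4, 7).
Now find the simultaneous Nash equilibrium.
Player 1's best replies: L→M; C→T; R→M.
Player II's best replies: T→R; M→R; B→R.
The unique mutual best reply is (M, R), giving (4, 7).
Sequential outcome (M, R) coincides with the Nash profile (M, R).

yes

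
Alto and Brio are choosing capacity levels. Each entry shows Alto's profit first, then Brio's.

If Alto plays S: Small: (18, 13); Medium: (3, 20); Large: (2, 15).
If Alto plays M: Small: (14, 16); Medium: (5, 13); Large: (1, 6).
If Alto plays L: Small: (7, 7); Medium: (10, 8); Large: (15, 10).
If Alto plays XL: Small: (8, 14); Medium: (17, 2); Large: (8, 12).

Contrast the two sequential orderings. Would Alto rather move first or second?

If Alto leads: Brio's best replies are S→Medium, M→Small, L→Large, XL→Small; Alto's induced payoffs 3, 14, 15, 8; outcome (L, Large), payoffs (15, 10).
If Brio leads: Alto's best replies are Small→S, Medium→XL, Large→L; Brio's induced payoffs 13, 2, 10; outcome (S, Small), payoffs (18, 13).
Alto gets 15 moving first and 18 moving second, so Alto prefers to move second.

second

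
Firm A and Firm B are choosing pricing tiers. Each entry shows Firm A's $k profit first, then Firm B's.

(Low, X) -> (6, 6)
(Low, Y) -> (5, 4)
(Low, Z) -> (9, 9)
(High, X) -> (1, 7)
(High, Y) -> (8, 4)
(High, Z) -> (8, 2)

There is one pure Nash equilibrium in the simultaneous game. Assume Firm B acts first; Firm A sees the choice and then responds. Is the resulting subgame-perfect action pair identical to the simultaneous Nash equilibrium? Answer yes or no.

yes

Solve by backward induction (Firm B leads).
- X: Firm A compares 6, 1 and picks Low; Firm B would get 6.
- Y: Firm A compares 5, 8 and picks High; Firm B would get 4.
- Z: Firm A compares 9, 8 and picks Low; Firm B would get 9.
Maximizing over 6, 4, 9, Firm B chooses Z. Subgame-perfect outcome: (Low, Z) with payoffs (9, 9).
For the simultaneous game, intersect best replies.
Firm A's best replies: X→Low; Y→High; Z→Low.
Firm B's best replies: Low→Z; High→X.
The unique mutual best reply is (Low, Z), giving (9, 9).
Sequential outcome (Low, Z) coincides with the Nash profile (Low, Z).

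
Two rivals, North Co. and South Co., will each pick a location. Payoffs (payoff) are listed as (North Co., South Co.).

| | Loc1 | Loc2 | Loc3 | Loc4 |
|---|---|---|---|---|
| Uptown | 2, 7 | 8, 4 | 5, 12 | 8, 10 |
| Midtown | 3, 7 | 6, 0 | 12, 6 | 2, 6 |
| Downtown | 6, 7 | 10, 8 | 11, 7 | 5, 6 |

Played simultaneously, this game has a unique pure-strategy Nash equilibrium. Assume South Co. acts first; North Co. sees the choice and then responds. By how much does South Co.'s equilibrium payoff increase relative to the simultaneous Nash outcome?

2

North Co. best-responds to each possible South Co. move:
- Loc1: North Co. compares 2, 3, 6 and picks Downtown; South Co. would get 7.
- Loc2: North Co. compares 8, 6, 10 and picks Downtown; South Co. would get 8.
- Loc3: North Co. compares 5, 12, 11 and picks Midtown; South Co. would get 6.
- Loc4: North Co. compares 8, 2, 5 and picks Uptown; South Co. would get 10.
Among 7, 8, 6, 10, the best is 10 at Loc4. Subgame-perfect outcome: (Uptown, Loc4) with payoffs (8, 10).
Now find the simultaneous Nash equilibrium.
North Co.'s best replies: Loc1→Downtown; Loc2→Downtown; Loc3→Midtown; Loc4→Uptown.
South Co.'s best replies: Uptown→Loc3; Midtown→Loc1; Downtown→Loc2.
Only (Downtown, Loc2) has each player best-responding; Nash payoffs (10, 8).
South Co.'s commitment gain: 10 − 8 = 2.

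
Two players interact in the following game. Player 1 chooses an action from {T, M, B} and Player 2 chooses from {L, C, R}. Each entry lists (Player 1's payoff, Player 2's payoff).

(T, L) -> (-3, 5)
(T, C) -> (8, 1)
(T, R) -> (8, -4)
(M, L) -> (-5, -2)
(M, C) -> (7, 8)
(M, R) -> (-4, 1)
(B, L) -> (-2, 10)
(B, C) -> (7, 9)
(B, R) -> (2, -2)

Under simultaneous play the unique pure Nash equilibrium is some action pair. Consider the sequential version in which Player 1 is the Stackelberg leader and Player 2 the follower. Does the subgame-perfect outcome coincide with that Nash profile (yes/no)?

Backward induction with Player 1 moving first.
- T → Player 2 plays L (best of 5, 1, -4); Player 1 gets -3.
- M → Player 2 plays C (best of -2, 8, 1); Player 1 gets 7.
- B → Player 2 plays L (best of 10, 9, -2); Player 1 gets -2.
Among -3, 7, -2, the best is 7 at M. Subgame-perfect outcome: (M, C) with payoffs (7, 8).
Under simultaneous play:
Player 1's best replies: L→B; C→T; R→T.
Player 2's best replies: T→L; M→C; B→L.
The unique mutual best reply is (B, L), giving (-2, 10).
Sequential outcome (M, C) differs from the Nash profile (B, L).

no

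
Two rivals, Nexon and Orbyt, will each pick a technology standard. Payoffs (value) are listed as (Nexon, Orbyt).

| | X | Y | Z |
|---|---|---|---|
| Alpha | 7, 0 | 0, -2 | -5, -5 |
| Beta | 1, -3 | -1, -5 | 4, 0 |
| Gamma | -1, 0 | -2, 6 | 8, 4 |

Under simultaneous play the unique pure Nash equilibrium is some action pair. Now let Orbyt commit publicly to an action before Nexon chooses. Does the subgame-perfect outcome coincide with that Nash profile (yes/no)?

Nexon best-responds to each possible Orbyt move:
- X: BR = Alpha, leader payoff 0.
- Y: BR = Alpha, leader payoff -2.
- Z: BR = Gamma, leader payoff 4.
Among 0, -2, 4, the best is 4 at Z. Subgame-perfect outcome: (Gamma, Z) with payoffs (8, 4).
For the simultaneous game, intersect best replies.
Nexon's best replies: X→Alpha; Y→Alpha; Z→Gamma.
Orbyt's best replies: Alpha→X; Beta→Z; Gamma→Y.
The unique mutual best reply is (Alpha, X), giving (7, 0).
Sequential outcome (Gamma, Z) differs from the Nash profile (Alpha, X).

no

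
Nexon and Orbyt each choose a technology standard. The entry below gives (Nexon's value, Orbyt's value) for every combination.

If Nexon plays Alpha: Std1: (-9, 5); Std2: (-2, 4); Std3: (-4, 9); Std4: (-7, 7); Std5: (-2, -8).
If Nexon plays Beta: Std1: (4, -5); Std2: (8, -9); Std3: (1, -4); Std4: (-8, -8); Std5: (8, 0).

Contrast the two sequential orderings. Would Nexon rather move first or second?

If Nexon leads: Orbyt's best replies are Alpha→Std3, Beta→Std5; Nexon's induced payoffs -4, 8; outcome (Beta, Std5), payoffs (8, 0).
If Orbyt leads: Nexon's best replies are Std1→Beta, Std2→Beta, Std3→Beta, Std4→Alpha, Std5→Beta; Orbyt's induced payoffs -5, -9, -4, 7, 0; outcome (Alpha, Std4), payoffs (-7, 7).
Nexon gets 8 moving first and -7 moving second, so Nexon prefers to move first.

first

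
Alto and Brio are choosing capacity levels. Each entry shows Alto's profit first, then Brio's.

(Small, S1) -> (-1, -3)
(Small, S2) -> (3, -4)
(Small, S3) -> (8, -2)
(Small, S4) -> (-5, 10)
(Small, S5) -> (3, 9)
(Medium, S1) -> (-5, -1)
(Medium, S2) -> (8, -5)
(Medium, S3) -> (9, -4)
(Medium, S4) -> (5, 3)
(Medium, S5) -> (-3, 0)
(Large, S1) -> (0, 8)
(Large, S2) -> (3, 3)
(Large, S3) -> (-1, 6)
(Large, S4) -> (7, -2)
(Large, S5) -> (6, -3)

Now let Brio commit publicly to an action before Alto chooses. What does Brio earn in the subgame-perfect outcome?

8

Alto best-responds to each possible Brio move:
- S1: Alto compares -1, -5, 0 and picks Large; Brio would get 8.
- S2: Alto compares 3, 8, 3 and picks Medium; Brio would get -5.
- S3: Alto compares 8, 9, -1 and picks Medium; Brio would get -4.
- S4: Alto compares -5, 5, 7 and picks Large; Brio would get -2.
- S5: Alto compares 3, -3, 6 and picks Large; Brio would get -3.
Among 8, -5, -4, -2, -3, the best is 8 at S1. Subgame-perfect outcome: (Large, S1) with payoffs (0, 8).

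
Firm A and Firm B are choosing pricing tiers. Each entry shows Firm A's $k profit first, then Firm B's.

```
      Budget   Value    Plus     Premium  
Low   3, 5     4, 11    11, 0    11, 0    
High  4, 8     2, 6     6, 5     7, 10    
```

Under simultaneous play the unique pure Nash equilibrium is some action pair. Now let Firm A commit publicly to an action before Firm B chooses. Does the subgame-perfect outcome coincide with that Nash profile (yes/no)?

no

Backward induction with Firm A moving first.
- Low → Firm B plays Value (best of 5, 11, 0, 0); Firm A gets 4.
- High → Firm B plays Premium (best of 8, 6, 5, 10); Firm A gets 7.
Maximizing over 4, 7, Firm A chooses High. Subgame-perfect outcome: (High, Premium) with payoffs (7, 10).
Now find the simultaneous Nash equilibrium.
Firm A's best replies: Budget→High; Value→Low; Plus→Low; Premium→Low.
Firm B's best replies: Low→Value; High→Premium.
Only (Low, Value) has each player best-responding; Nash payoffs (4, 11).
Sequential outcome (High, Premium) differs from the Nash profile (Low, Value).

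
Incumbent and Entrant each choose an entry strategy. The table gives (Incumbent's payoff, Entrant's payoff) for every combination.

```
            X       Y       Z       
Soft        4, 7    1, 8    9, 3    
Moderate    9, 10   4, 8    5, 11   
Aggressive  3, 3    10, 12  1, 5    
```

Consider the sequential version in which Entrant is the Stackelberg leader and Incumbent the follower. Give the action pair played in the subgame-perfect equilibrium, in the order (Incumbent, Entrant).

Work backward from Incumbent's decision.
- X → Incumbent plays Moderate (best of 4, 9, 3); Entrant gets 10.
- Y → Incumbent plays Aggressive (best of 1, 4, 10); Entrant gets 12.
- Z → Incumbent plays Soft (best of 9, 5, 1); Entrant gets 3.
Among 10, 12, 3, the best is 12 at Y. Subgame-perfect outcome: (Aggressive, Y) with payoffs (10, 12).

(Aggressive, Y)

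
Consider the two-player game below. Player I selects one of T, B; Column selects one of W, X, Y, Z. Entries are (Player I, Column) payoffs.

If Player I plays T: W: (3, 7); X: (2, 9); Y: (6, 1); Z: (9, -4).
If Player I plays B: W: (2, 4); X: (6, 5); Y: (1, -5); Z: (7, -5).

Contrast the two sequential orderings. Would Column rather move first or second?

If Player I leads: Column's best replies are T→X, B→X; Player I's induced payoffs 2, 6; outcome (B, X), payoffs (6, 5).
If Column leads: Player I's best replies are W→T, X→B, Y→T, Z→T; Column's induced payoffs 7, 5, 1, -4; outcome (T, W), payoffs (3, 7).
Column gets 7 moving first and 5 moving second, so Column prefers to move first.

first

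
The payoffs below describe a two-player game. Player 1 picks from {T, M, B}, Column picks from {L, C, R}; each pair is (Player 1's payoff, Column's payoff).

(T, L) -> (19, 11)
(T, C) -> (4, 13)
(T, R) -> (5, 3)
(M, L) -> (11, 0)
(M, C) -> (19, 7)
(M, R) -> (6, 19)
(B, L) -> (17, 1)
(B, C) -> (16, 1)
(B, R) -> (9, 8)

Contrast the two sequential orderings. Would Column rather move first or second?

first

If Player 1 leads: Column's best replies are T→C, M→R, B→R; Player 1's induced payoffs 4, 6, 9; outcome (B, R), payoffs (9, 8).
If Column leads: Player 1's best replies are L→T, C→M, R→B; Column's induced payoffs 11, 7, 8; outcome (T, L), payoffs (19, 11).
Column gets 11 moving first and 8 moving second, so Column prefers to move first.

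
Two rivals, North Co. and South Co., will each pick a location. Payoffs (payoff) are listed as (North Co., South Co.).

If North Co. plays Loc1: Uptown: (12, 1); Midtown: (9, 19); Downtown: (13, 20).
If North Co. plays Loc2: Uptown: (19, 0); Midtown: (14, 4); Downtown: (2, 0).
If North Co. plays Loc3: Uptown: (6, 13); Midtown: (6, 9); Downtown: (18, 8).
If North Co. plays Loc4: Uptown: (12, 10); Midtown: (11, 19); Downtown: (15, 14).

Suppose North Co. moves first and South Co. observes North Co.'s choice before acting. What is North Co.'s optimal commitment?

Loc2

Backward induction with North Co. moving first.
- Loc1: BR = Downtown, leader payoff 13.
- Loc2: BR = Midtown, leader payoff 14.
- Loc3: BR = Uptown, leader payoff 6.
- Loc4: BR = Midtown, leader payoff 11.
North Co.'s induced payoffs are 13, 14, 6, 11, so North Co. commits to Loc2. Subgame-perfect outcome: (Loc2, Midtown) with payoffs (14, 4).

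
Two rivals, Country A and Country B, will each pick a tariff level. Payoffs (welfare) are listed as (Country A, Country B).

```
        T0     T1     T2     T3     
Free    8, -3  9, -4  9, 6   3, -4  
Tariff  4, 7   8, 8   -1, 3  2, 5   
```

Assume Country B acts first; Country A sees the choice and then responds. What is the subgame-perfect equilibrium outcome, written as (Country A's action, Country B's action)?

(Free, T2)

Solve by backward induction (Country B leads).
- T0: Country A compares 8, 4 and picks Free; Country B would get -3.
- T1: Country A compares 9, 8 and picks Free; Country B would get -4.
- T2: Country A compares 9, -1 and picks Free; Country B would get 6.
- T3: Country A compares 3, 2 and picks Free; Country B would get -4.
Country B's induced payoffs are -3, -4, 6, -4, so Country B commits to T2. Subgame-perfect outcome: (Free, T2) with payoffs (9, 6).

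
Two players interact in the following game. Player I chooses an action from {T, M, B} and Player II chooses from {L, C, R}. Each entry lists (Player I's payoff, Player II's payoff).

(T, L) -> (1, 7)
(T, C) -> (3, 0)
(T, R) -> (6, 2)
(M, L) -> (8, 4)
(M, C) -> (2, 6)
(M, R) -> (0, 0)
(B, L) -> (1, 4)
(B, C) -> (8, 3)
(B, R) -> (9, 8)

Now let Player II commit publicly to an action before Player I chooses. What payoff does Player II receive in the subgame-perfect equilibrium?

8

Player I best-responds to each possible Player II move:
- L: BR = M, leader payoff 4.
- C: BR = B, leader payoff 3.
- R: BR = B, leader payoff 8.
Maximizing over 4, 3, 8, Player II chooses R. Subgame-perfect outcome: (B, R) with payoffs (9, 8).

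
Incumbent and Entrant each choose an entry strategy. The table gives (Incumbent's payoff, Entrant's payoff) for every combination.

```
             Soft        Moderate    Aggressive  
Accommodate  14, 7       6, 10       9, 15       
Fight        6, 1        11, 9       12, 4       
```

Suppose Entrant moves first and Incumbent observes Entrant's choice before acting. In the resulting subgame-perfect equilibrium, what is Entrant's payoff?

Work backward from Incumbent's decision.
- Soft: BR = Accommodate, leader payoff 7.
- Moderate: BR = Fight, leader payoff 9.
- Aggressive: BR = Fight, leader payoff 4.
Entrant's induced payoffs are 7, 9, 4, so Entrant commits to Moderate. Subgame-perfect outcome: (Fight, Moderate) with payoffs (11, 9).

9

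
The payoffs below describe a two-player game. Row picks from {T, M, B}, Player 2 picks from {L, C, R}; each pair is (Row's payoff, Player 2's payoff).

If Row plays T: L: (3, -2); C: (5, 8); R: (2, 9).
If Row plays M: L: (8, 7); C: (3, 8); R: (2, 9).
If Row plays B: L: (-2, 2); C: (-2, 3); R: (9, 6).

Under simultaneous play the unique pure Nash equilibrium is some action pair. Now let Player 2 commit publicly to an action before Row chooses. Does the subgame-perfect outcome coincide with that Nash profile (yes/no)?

Work backward from Row's decision.
- L → Row plays M (best of 3, 8, -2); Player 2 gets 7.
- C → Row plays T (best of 5, 3, -2); Player 2 gets 8.
- R → Row plays B (best of 2, 2, 9); Player 2 gets 6.
Among 7, 8, 6, the best is 8 at C. Subgame-perfect outcome: (T, C) with payoffs (5, 8).
Now find the simultaneous Nash equilibrium.
Row's best replies: L→M; C→T; R→B.
Player 2's best replies: T→R; M→R; B→R.
Only (B, R) has each player best-responding; Nash payoffs (9, 6).
Sequential outcome (T, C) differs from the Nash profile (B, R).

no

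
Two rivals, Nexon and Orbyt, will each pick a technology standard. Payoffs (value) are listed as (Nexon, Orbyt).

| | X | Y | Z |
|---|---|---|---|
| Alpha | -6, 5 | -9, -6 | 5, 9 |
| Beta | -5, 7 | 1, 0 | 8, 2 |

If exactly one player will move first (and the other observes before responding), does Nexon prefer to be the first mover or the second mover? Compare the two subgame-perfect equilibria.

If Nexon leads: Orbyt's best replies are Alpha→Z, Beta→X; Nexon's induced payoffs 5, -5; outcome (Alpha, Z), payoffs (5, 9).
If Orbyt leads: Nexon's best replies are X→Beta, Y→Beta, Z→Beta; Orbyt's induced payoffs 7, 0, 2; outcome (Beta, X), payoffs (-5, 7).
Nexon gets 5 moving first and -5 moving second, so Nexon prefers to move first.

first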